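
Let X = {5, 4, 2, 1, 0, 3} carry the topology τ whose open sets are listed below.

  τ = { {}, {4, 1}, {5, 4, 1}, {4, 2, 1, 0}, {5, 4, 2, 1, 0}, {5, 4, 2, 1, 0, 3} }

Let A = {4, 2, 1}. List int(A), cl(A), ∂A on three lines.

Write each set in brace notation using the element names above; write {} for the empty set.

U open, U⊆A: {}, {4, 1}. int(A) = ⋃ = {4, 1}
X∖A={5, 0, 3}, int(X∖A)={}, hence cl(A)={5, 4, 2, 1, 0, 3}
∂A: remove int from cl → {5, 2, 0, 3}

int(A) = {4, 1}
cl(A)  = {5, 4, 2, 1, 0, 3}
∂A     = {5, 2, 0, 3}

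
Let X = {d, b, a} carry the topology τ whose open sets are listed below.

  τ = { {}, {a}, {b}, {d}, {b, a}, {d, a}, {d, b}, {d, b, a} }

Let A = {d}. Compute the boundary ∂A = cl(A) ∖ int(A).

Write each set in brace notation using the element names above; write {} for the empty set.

{}

interior: largest open inside A is {d} (from {}, {d})
cl via duality: int({b, a}) = {b, a}, so X∖{b, a} = {d}
cl∖int = {}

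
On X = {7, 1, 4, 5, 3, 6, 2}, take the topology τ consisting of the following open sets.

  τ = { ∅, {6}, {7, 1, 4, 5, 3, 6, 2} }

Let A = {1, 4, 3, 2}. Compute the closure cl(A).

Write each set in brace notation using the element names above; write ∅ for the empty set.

X∖A={7, 5, 6}, int(X∖A)={6}, hence cl(A)={7, 1, 4, 5, 3, 2}

{7, 1, 4, 5, 3, 2}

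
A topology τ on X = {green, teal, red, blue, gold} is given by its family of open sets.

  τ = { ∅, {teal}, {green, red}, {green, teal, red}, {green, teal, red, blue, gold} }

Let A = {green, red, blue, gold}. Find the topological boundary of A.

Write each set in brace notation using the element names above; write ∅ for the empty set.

{blue, gold}

open subsets of A: ∅, {green, red}; so int(A) = {green, red}
closure: X∖int(X∖A) = X∖{teal} = {green, red, blue, gold}
∂A = {green, red, blue, gold} minus {green, red} = {blue, gold}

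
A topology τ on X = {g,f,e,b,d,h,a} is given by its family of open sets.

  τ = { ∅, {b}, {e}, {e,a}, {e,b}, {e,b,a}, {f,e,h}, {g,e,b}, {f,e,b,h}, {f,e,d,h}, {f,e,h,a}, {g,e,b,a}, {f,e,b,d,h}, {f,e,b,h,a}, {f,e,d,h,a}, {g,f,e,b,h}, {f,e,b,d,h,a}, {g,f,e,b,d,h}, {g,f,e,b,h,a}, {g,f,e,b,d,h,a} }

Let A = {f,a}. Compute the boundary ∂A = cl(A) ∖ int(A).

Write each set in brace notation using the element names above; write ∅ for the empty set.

opens ⊆ A: ∅; union → int = ∅
complement {g,e,b,d,h}; its interior {g,e,b}; cl(A) = X∖{g,e,b} = {f,d,h,a}
boundary = {f,d,h,a} ∖ ∅ = {f,d,h,a}

{f,d,h,a}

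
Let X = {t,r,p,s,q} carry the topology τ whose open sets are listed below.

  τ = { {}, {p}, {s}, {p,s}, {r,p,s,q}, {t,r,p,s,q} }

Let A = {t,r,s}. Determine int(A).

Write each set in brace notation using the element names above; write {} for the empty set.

open subsets of A: {}, {s}; so int(A) = {s}

{s}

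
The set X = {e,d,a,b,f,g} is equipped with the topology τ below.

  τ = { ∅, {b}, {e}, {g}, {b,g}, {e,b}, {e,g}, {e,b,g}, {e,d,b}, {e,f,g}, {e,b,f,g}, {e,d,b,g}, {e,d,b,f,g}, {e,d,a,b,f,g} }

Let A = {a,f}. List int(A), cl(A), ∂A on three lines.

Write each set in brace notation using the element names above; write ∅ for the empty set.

int(A) = ∅
cl(A)  = {a,f}
∂A     = {a,f}

interior: largest open inside A is ∅ (from ∅)
cl via duality: int({e,d,b,g}) = {e,d,b,g}, so X∖{e,d,b,g} = {a,f}
cl∖int = {a,f}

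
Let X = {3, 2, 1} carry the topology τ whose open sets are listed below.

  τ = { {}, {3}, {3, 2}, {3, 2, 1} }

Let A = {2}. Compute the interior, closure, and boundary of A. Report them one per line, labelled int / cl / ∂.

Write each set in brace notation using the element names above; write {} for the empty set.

opens ⊆ A: {}; union → int = {}
complement {3, 1}; its interior {3}; cl(A) = X∖{3} = {2, 1}
boundary = {2, 1} ∖ {} = {2, 1}

int(A) = {}
cl(A)  = {2, 1}
∂A     = {2, 1}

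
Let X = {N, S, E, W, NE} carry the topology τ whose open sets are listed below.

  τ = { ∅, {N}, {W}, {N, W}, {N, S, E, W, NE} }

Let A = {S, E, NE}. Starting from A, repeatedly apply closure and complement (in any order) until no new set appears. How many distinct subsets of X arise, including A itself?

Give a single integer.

4

complement {N, W}; its interior {N, W}; cl(A) = X∖{N, W} = {S, E, NE}
With k = closure, c = complement:
  1. A     = {S, E, NE}
  2. cA    = {N, W}
  3. kcA   = {N, S, E, W, NE}
  4. ckcA  = ∅
k, c of each give nothing new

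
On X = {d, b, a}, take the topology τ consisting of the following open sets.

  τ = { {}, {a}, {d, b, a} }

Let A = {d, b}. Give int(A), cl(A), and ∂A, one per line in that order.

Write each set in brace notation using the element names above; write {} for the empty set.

opens ⊆ A: {}; union → int = {}
complement {a}; its interior {a}; cl(A) = X∖{a} = {d, b}
boundary = {d, b} ∖ {} = {d, b}

int(A) = {}
cl(A)  = {d, b}
∂A     = {d, b}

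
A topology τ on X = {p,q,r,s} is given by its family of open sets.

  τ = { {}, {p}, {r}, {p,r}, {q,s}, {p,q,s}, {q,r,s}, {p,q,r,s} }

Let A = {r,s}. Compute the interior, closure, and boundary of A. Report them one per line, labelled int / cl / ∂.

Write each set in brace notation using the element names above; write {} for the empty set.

interior: largest open inside A is {r} (from {}, {r})
cl via duality: int({p,q}) = {p}, so X∖{p} = {q,r,s}
cl∖int = {q,s}

int(A) = {r}
cl(A)  = {q,r,s}
∂A     = {q,s}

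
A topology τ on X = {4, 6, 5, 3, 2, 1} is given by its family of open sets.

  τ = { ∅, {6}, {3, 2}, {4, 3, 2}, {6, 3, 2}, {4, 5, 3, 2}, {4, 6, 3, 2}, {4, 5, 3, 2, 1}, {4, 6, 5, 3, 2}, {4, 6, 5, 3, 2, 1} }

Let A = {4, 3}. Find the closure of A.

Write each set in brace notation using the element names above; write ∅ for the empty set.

{4, 5, 3, 2, 1}

closure: X∖int(X∖A) = X∖{6} = {4, 5, 3, 2, 1}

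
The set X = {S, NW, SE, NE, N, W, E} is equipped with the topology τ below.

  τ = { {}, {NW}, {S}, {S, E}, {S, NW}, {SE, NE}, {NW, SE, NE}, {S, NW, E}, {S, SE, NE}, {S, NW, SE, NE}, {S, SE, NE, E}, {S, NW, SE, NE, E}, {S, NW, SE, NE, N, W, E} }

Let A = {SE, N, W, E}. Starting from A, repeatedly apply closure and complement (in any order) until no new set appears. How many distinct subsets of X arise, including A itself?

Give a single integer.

cl via duality: int({S, NW, NE}) = {S, NW}, so X∖{S, NW} = {SE, NE, N, W, E}
Write k for closure, c for complement:
  1. A     = {SE, N, W, E}
  2. kA    = {SE, NE, N, W, E}
  3. cA    = {S, NW, NE}
  4. ckA   = {S, NW}
  5. kcA   = {S, NW, SE, NE, N, W, E}
  6. kckA  = {S, NW, N, W, E}
  7. ckcA  = {}
  8. ckckA = {SE, NE}
  9. kckckA = {SE, NE, N, W}
  10. ckckckA = {S, NW, E}
applying k or c yields no new set

10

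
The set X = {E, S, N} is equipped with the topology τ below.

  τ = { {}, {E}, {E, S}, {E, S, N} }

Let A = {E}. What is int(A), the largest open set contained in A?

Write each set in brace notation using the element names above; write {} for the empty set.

{E}

interior: largest open inside A is {E} (from {}, {E})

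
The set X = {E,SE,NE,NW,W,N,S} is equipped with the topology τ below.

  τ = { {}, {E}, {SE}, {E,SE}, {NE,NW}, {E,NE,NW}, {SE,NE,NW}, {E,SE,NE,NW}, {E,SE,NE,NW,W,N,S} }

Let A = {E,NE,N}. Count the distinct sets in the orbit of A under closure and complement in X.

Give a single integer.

closure: X∖int(X∖A) = X∖{SE} = {E,NE,NW,W,N,S}
Let k=closure and c=complement:
  1. A     = {E,NE,N}
  2. kA    = {E,NE,NW,W,N,S}
  3. cA    = {SE,NW,W,S}
  4. ckA   = {SE}
  5. kcA   = {SE,NE,NW,W,N,S}
  6. kckA  = {SE,W,N,S}
  7. ckcA  = {E}
  8. ckckA = {E,NE,NW}
  9. kckcA = {E,W,N,S}
  10. ckckcA = {SE,NE,NW}
— saturated at 10

10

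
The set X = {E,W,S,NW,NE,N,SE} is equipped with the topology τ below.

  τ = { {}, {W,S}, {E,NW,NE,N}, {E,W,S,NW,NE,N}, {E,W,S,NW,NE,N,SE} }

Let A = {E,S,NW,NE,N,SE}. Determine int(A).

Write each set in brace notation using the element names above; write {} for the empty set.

U open, U⊆A: {}, {E,NW,NE,N}. int(A) = ⋃ = {E,NW,NE,N}

{E,NW,NE,N}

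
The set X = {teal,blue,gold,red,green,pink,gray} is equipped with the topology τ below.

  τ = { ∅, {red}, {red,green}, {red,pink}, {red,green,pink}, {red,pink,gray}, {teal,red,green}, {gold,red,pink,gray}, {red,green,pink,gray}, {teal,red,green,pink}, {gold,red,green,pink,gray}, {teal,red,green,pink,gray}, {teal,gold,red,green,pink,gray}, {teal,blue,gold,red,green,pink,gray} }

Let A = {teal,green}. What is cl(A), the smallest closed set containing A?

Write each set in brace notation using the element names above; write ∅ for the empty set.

{teal,blue,green}

cl via duality: int({blue,gold,red,pink,gray}) = {gold,red,pink,gray}, so X∖{gold,red,pink,gray} = {teal,blue,green}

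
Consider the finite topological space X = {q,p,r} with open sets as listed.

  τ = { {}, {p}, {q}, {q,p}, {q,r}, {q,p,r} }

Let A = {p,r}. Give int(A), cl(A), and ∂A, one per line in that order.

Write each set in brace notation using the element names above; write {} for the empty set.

open subsets of A: {}, {p}; so int(A) = {p}
closure: X∖int(X∖A) = X∖{q} = {p,r}
∂A = {p,r} minus {p} = {r}

int(A) = {p}
cl(A)  = {p,r}
∂A     = {r}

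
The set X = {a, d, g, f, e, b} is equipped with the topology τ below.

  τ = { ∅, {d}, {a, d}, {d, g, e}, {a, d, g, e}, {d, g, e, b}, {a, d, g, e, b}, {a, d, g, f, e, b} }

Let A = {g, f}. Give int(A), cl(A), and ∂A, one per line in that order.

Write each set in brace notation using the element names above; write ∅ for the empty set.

U open, U⊆A: ∅. int(A) = ⋃ = ∅
X∖A={a, d, e, b}, int(X∖A)={a, d}, hence cl(A)={g, f, e, b}
∂A: remove int from cl → {g, f, e, b}

int(A) = ∅
cl(A)  = {g, f, e, b}
∂A     = {g, f, e, b}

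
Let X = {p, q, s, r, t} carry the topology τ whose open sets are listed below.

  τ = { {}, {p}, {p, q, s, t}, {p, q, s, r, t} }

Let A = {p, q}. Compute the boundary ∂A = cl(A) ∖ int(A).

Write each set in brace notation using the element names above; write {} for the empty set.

open subsets of A: {}, {p}; so int(A) = {p}
closure: X∖int(X∖A) = X∖{} = {p, q, s, r, t}
∂A = {p, q, s, r, t} minus {p} = {q, s, r, t}

{q, s, r, t}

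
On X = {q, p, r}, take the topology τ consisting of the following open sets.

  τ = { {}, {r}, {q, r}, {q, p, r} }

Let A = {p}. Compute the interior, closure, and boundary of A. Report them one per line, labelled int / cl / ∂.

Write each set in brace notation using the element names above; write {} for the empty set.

int(A) = {}
cl(A)  = {p}
∂A     = {p}

U open, U⊆A: {}. int(A) = ⋃ = {}
X∖A={q, r}, int(X∖A)={q, r}, hence cl(A)={p}
∂A: remove int from cl → {p}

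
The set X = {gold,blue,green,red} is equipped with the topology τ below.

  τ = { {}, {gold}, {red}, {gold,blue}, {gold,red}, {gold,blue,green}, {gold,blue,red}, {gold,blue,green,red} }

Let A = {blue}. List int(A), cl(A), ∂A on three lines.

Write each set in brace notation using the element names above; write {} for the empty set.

int(A) = {}
cl(A)  = {blue,green}
∂A     = {blue,green}

open subsets of A: {}; so int(A) = {}
closure: X∖int(X∖A) = X∖{gold,red} = {blue,green}
∂A = {blue,green} minus {} = {blue,green}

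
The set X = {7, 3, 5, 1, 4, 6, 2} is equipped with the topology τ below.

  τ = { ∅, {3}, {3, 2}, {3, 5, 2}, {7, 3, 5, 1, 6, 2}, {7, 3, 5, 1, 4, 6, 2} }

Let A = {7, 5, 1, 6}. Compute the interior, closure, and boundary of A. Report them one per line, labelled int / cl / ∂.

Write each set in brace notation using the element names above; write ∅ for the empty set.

int(A) = ∅
cl(A)  = {7, 5, 1, 4, 6}
∂A     = {7, 5, 1, 4, 6}

U open, U⊆A: ∅. int(A) = ⋃ = ∅
X∖A={3, 4, 2}, int(X∖A)={3, 2}, hence cl(A)={7, 5, 1, 4, 6}
∂A: remove int from cl → {7, 5, 1, 4, 6}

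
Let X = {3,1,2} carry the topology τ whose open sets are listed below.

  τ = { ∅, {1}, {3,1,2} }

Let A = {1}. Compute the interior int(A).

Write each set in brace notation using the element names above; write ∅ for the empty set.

{1}

U open, U⊆A: ∅, {1}. int(A) = ⋃ = {1}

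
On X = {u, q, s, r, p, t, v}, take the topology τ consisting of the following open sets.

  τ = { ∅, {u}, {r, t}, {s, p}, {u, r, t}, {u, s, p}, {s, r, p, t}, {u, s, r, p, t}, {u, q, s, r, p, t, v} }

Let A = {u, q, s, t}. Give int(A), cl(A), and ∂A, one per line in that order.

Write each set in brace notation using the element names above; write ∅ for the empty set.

int(A) = {u}
cl(A)  = {u, q, s, r, p, t, v}
∂A     = {q, s, r, p, t, v}

open subsets of A: ∅, {u}; so int(A) = {u}
closure: X∖int(X∖A) = X∖∅ = {u, q, s, r, p, t, v}
∂A = {u, q, s, r, p, t, v} minus {u} = {q, s, r, p, t, v}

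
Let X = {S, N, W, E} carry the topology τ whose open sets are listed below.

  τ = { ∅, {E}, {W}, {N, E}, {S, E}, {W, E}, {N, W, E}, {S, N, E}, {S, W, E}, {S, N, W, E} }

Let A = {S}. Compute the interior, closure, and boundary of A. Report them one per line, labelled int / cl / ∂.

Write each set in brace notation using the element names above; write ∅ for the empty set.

int(A) = ∅
cl(A)  = {S}
∂A     = {S}

U open, U⊆A: ∅. int(A) = ⋃ = ∅
X∖A={N, W, E}, int(X∖A)={N, W, E}, hence cl(A)={S}
∂A: remove int from cl → {S}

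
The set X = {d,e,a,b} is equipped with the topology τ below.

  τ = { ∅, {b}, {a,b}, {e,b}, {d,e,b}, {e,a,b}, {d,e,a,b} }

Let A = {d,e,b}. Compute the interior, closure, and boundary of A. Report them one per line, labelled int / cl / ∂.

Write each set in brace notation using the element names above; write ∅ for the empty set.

U open, U⊆A: ∅, {b}, {e,b}, {d,e,b}. int(A) = ⋃ = {d,e,b}
X∖A={a}, int(X∖A)=∅, hence cl(A)={d,e,a,b}
∂A: remove int from cl → {a}

int(A) = {d,e,b}
cl(A)  = {d,e,a,b}
∂A     = {a}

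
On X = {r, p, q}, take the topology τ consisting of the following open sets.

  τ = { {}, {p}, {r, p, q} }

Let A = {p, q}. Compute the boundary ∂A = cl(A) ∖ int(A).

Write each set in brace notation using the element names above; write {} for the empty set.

{r, q}

opens ⊆ A: {}, {p}; union → int = {p}
complement {r}; its interior {}; cl(A) = X∖{} = {r, p, q}
boundary = {r, p, q} ∖ {p} = {r, q}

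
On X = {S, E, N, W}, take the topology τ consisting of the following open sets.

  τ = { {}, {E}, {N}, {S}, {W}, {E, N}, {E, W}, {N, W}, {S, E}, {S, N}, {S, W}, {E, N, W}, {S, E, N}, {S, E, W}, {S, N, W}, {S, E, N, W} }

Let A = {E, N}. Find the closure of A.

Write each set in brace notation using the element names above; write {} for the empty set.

X∖A={S, W}, int(X∖A)={S, W}, hence cl(A)={E, N}

{E, N}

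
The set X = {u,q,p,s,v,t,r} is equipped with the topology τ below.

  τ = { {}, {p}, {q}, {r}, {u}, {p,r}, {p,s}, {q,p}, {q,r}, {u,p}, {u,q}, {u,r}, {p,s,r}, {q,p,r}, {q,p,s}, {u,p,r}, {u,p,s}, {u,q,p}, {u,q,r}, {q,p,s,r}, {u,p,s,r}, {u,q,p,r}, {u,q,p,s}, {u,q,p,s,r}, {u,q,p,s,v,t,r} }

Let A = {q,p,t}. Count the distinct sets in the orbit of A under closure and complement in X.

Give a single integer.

complement {u,s,v,r}; its interior {u,r}; cl(A) = X∖{u,r} = {q,p,s,v,t}
With k = closure, c = complement:
  1. A     = {q,p,t}
  2. kA    = {q,p,s,v,t}
  3. cA    = {u,s,v,r}
  4. ckA   = {u,r}
  5. kcA   = {u,s,v,t,r}
  6. kckA  = {u,v,t,r}
  7. ckcA  = {q,p}
  8. ckckA = {q,p,s}
k, c of each give nothing new

8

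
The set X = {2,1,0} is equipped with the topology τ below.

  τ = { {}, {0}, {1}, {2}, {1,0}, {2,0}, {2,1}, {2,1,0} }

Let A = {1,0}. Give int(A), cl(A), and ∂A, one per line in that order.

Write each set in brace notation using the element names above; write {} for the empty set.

U open, U⊆A: {}, {0}, {1}, {1,0}. int(A) = ⋃ = {1,0}
X∖A={2}, int(X∖A)={2}, hence cl(A)={1,0}
∂A: remove int from cl → {}

int(A) = {1,0}
cl(A)  = {1,0}
∂A     = {}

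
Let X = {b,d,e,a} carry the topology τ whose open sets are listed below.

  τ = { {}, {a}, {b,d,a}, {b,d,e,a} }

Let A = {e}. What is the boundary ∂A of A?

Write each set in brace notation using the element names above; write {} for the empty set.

{e}

U open, U⊆A: {}. int(A) = ⋃ = {}
X∖A={b,d,a}, int(X∖A)={b,d,a}, hence cl(A)={e}
∂A: remove int from cl → {e}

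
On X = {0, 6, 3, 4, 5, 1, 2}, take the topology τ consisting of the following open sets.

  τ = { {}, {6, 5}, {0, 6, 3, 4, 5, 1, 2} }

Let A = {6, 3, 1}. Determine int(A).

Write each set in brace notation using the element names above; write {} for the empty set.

{}

opens ⊆ A: {}; union → int = {}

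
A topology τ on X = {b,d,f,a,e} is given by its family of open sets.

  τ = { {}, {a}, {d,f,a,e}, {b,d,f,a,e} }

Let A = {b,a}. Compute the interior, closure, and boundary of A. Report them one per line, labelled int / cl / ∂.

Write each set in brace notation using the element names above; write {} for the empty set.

interior: largest open inside A is {a} (from {}, {a})
cl via duality: int({d,f,e}) = {}, so X∖{} = {b,d,f,a,e}
cl∖int = {b,d,f,e}

int(A) = {a}
cl(A)  = {b,d,f,a,e}
∂A     = {b,d,f,e}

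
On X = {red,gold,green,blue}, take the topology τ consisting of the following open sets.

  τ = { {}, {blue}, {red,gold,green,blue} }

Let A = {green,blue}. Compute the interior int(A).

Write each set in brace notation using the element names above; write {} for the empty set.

{blue}

open subsets of A: {}, {blue}; so int(A) = {blue}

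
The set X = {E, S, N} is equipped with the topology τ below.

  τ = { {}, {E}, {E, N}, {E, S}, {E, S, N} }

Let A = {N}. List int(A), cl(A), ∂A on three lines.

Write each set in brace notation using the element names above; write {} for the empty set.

open subsets of A: {}; so int(A) = {}
closure: X∖int(X∖A) = X∖{E, S} = {N}
∂A = {N} minus {} = {N}

int(A) = {}
cl(A)  = {N}
∂A     = {N}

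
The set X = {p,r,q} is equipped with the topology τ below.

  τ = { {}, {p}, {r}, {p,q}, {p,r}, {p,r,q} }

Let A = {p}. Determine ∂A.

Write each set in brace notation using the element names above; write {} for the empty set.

{q}

U open, U⊆A: {}, {p}. int(A) = ⋃ = {p}
X∖A={r,q}, int(X∖A)={r}, hence cl(A)={p,q}
∂A: remove int from cl → {q}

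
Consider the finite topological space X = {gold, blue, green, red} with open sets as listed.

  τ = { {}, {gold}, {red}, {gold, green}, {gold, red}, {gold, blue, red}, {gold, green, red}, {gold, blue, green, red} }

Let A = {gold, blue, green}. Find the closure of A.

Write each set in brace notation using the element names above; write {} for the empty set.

cl via duality: int({red}) = {red}, so X∖{red} = {gold, blue, green}

{gold, blue, green}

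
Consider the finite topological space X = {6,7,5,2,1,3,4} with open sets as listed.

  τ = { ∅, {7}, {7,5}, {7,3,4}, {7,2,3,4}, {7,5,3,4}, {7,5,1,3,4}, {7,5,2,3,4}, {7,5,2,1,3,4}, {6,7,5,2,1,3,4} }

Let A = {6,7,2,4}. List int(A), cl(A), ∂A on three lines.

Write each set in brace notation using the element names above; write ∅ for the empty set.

int(A) = {7}
cl(A)  = {6,7,5,2,1,3,4}
∂A     = {6,5,2,1,3,4}

opens ⊆ A: ∅, {7}; union → int = {7}
complement {5,1,3}; its interior ∅; cl(A) = X∖∅ = {6,7,5,2,1,3,4}
boundary = {6,7,5,2,1,3,4} ∖ {7} = {6,5,2,1,3,4}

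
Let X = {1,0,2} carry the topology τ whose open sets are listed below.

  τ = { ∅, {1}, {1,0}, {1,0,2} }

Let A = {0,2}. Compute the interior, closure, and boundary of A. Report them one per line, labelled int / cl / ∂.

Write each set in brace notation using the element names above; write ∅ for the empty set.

int(A) = ∅
cl(A)  = {0,2}
∂A     = {0,2}

U open, U⊆A: ∅. int(A) = ⋃ = ∅
X∖A={1}, int(X∖A)={1}, hence cl(A)={0,2}
∂A: remove int from cl → {0,2}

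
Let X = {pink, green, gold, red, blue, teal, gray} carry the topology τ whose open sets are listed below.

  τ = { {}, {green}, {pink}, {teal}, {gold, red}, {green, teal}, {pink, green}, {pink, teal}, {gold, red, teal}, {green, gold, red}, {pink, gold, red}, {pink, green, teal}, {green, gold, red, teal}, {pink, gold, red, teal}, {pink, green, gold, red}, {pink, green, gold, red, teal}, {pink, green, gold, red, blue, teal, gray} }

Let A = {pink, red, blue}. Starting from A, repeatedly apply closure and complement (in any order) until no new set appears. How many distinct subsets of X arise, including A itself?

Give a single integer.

10

cl via duality: int({green, gold, teal, gray}) = {green, teal}, so X∖{green, teal} = {pink, gold, red, blue, gray}
Write k for closure, c for complement:
  1. A     = {pink, red, blue}
  2. kA    = {pink, gold, red, blue, gray}
  3. cA    = {green, gold, teal, gray}
  4. ckA   = {green, teal}
  5. kcA   = {green, gold, red, blue, teal, gray}
  6. kckA  = {green, blue, teal, gray}
  7. ckcA  = {pink}
  8. ckckA = {pink, gold, red}
  9. kckcA = {pink, blue, gray}
  10. ckckcA = {green, gold, red, teal}
applying k or c yields no new set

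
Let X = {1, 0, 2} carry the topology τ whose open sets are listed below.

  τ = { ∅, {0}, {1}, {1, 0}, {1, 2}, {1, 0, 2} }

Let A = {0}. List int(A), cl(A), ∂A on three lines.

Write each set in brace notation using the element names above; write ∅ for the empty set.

interior: largest open inside A is {0} (from ∅, {0})
cl via duality: int({1, 2}) = {1, 2}, so X∖{1, 2} = {0}
cl∖int = ∅

int(A) = {0}
cl(A)  = {0}
∂A     = ∅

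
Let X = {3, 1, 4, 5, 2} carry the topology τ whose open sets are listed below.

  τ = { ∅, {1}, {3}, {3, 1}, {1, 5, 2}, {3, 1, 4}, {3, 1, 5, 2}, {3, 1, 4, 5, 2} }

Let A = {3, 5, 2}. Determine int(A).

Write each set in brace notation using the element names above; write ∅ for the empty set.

U open, U⊆A: ∅, {3}. int(A) = ⋃ = {3}

{3}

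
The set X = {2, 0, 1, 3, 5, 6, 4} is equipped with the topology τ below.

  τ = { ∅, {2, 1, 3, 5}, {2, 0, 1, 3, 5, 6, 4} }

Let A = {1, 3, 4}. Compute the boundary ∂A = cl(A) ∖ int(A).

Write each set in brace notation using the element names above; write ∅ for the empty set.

{2, 0, 1, 3, 5, 6, 4}

open subsets of A: ∅; so int(A) = ∅
closure: X∖int(X∖A) = X∖∅ = {2, 0, 1, 3, 5, 6, 4}
∂A = {2, 0, 1, 3, 5, 6, 4} minus ∅ = {2, 0, 1, 3, 5, 6, 4}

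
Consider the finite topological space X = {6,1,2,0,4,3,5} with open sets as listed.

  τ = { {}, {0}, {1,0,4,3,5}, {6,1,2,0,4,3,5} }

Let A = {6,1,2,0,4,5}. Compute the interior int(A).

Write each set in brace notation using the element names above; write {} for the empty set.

{0}

open subsets of A: {}, {0}; so int(A) = {0}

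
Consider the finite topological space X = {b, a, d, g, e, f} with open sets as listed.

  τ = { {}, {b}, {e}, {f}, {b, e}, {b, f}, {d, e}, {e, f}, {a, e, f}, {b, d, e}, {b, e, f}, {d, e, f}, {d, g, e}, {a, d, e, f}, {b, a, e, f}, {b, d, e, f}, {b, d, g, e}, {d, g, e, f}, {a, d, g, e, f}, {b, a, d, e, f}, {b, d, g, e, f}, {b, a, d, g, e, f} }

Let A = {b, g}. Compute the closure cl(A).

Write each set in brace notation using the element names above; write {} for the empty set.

cl via duality: int({a, d, e, f}) = {a, d, e, f}, so X∖{a, d, e, f} = {b, g}

{b, g}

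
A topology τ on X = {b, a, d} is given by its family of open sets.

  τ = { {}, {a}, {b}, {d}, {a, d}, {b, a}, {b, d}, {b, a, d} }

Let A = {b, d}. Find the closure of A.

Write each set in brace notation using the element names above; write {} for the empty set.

cl via duality: int({a}) = {a}, so X∖{a} = {b, d}

{b, d}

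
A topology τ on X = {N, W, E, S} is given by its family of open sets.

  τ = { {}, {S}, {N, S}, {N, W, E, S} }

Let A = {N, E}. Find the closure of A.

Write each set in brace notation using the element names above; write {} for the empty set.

{N, W, E}

X∖A={W, S}, int(X∖A)={S}, hence cl(A)={N, W, E}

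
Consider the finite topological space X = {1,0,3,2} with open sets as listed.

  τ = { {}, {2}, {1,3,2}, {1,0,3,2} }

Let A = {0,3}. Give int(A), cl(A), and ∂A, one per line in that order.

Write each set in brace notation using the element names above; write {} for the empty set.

opens ⊆ A: {}; union → int = {}
complement {1,2}; its interior {2}; cl(A) = X∖{2} = {1,0,3}
boundary = {1,0,3} ∖ {} = {1,0,3}

int(A) = {}
cl(A)  = {1,0,3}
∂A     = {1,0,3}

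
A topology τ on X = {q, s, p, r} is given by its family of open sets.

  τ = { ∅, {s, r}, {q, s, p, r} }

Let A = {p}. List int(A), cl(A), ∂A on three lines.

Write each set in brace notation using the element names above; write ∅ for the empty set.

int(A) = ∅
cl(A)  = {q, p}
∂A     = {q, p}

U open, U⊆A: ∅. int(A) = ⋃ = ∅
X∖A={q, s, r}, int(X∖A)={s, r}, hence cl(A)={q, p}
∂A: remove int from cl → {q, p}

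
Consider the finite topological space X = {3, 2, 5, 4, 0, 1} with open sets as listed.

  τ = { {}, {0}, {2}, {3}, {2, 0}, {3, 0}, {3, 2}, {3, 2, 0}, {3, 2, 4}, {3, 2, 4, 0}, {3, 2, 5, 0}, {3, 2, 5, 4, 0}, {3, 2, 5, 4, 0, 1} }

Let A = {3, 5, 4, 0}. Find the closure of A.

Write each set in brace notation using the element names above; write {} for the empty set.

closure: X∖int(X∖A) = X∖{2} = {3, 5, 4, 0, 1}

{3, 5, 4, 0, 1}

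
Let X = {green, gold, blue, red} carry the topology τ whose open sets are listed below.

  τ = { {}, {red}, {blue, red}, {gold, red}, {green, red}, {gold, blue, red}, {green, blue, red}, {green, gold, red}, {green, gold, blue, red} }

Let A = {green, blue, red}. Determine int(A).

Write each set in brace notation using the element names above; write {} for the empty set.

{green, blue, red}

open subsets of A: {}, {red}, {green, red}, {blue, red}, {green, blue, red}; so int(A) = {green, blue, red}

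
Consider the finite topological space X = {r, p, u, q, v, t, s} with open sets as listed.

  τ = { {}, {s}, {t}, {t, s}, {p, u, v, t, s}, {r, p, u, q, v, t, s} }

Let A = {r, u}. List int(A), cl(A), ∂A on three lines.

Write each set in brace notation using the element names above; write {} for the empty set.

open subsets of A: {}; so int(A) = {}
closure: X∖int(X∖A) = X∖{t, s} = {r, p, u, q, v}
∂A = {r, p, u, q, v} minus {} = {r, p, u, q, v}

int(A) = {}
cl(A)  = {r, p, u, q, v}
∂A     = {r, p, u, q, v}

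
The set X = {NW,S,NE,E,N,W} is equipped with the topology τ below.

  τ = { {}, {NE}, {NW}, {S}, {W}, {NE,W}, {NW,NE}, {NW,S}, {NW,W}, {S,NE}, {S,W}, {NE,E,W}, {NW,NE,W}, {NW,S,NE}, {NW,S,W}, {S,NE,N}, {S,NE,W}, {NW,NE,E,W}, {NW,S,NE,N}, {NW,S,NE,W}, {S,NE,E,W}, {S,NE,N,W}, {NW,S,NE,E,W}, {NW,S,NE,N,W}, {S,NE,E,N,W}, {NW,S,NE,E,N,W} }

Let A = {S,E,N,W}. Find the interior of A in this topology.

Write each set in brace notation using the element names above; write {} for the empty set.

{S,W}

opens ⊆ A: {}, {S}, {W}, {S,W}; union → int = {S,W}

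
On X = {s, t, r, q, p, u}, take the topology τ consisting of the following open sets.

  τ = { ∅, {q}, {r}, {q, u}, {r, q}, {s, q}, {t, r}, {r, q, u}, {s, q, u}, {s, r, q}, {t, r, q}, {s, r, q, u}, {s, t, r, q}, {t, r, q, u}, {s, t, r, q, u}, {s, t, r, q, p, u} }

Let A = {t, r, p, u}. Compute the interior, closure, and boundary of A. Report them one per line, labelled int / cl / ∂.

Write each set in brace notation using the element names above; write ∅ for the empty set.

int(A) = {t, r}
cl(A)  = {t, r, p, u}
∂A     = {p, u}

open subsets of A: ∅, {r}, {t, r}; so int(A) = {t, r}
closure: X∖int(X∖A) = X∖{s, q} = {t, r, p, u}
∂A = {t, r, p, u} minus {t, r} = {p, u}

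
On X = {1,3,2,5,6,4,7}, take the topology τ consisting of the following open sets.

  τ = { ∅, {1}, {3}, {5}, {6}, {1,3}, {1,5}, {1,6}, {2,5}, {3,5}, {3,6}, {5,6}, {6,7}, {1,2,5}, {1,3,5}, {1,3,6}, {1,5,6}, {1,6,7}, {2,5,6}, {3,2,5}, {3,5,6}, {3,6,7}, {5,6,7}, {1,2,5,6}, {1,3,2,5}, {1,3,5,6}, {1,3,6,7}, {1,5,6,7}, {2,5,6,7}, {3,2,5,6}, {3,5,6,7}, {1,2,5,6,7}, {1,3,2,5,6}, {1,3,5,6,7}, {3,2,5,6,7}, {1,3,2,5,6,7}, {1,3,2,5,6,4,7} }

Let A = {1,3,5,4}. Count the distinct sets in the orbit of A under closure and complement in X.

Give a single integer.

cl via duality: int({2,6,7}) = {6,7}, so X∖{6,7} = {1,3,2,5,4}
Write k for closure, c for complement:
  1. A     = {1,3,5,4}
  2. kA    = {1,3,2,5,4}
  3. cA    = {2,6,7}
  4. ckA   = {6,7}
  5. kcA   = {2,6,4,7}
  6. kckA  = {6,4,7}
  7. ckcA  = {1,3,5}
  8. ckckA = {1,3,2,5}
applying k or c yields no new set

8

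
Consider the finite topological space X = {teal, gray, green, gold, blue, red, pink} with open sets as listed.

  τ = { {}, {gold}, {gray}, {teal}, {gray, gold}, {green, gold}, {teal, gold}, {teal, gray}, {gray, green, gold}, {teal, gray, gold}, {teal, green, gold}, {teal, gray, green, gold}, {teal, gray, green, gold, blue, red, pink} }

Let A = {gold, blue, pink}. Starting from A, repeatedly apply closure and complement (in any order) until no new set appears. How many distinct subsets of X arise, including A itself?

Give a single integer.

closure: X∖int(X∖A) = X∖{teal, gray} = {green, gold, blue, red, pink}
Let k=closure and c=complement:
  1. A     = {gold, blue, pink}
  2. kA    = {green, gold, blue, red, pink}
  3. cA    = {teal, gray, green, red}
  4. ckA   = {teal, gray}
  5. kcA   = {teal, gray, green, blue, red, pink}
  6. kckA  = {teal, gray, blue, red, pink}
  7. ckcA  = {gold}
  8. ckckA = {green, gold}
— saturated at 8

8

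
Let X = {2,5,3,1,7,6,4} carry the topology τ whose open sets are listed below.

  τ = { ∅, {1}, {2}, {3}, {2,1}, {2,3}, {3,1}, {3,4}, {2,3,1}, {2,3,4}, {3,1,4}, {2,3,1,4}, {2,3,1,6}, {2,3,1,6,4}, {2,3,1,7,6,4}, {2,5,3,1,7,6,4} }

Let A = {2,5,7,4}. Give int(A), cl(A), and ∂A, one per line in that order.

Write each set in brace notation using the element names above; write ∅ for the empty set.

U open, U⊆A: ∅, {2}. int(A) = ⋃ = {2}
X∖A={3,1,6}, int(X∖A)={3,1}, hence cl(A)={2,5,7,6,4}
∂A: remove int from cl → {5,7,6,4}

int(A) = {2}
cl(A)  = {2,5,7,6,4}
∂A     = {5,7,6,4}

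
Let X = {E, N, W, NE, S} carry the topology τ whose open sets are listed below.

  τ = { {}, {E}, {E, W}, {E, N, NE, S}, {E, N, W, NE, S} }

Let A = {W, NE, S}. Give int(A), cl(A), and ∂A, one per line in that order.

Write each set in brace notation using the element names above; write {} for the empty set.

opens ⊆ A: {}; union → int = {}
complement {E, N}; its interior {E}; cl(A) = X∖{E} = {N, W, NE, S}
boundary = {N, W, NE, S} ∖ {} = {N, W, NE, S}

int(A) = {}
cl(A)  = {N, W, NE, S}
∂A     = {N, W, NE, S}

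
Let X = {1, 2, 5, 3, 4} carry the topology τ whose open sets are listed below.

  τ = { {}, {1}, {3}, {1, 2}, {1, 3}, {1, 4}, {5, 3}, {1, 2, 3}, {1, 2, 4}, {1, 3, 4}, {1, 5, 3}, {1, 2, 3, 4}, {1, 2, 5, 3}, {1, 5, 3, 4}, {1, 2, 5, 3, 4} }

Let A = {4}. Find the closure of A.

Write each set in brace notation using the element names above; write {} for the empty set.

{4}

closure: X∖int(X∖A) = X∖{1, 2, 5, 3} = {4}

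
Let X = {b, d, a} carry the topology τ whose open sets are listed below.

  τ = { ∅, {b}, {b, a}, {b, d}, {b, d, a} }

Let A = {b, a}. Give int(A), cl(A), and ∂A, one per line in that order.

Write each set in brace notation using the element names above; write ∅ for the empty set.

interior: largest open inside A is {b, a} (from ∅, {b}, {b, a})
cl via duality: int({d}) = ∅, so X∖∅ = {b, d, a}
cl∖int = {d}

int(A) = {b, a}
cl(A)  = {b, d, a}
∂A     = {d}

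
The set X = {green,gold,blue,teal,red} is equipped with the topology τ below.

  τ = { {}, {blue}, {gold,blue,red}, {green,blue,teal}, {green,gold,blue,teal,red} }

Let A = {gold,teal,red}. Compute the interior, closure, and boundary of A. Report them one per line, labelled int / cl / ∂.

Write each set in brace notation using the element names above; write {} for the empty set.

int(A) = {}
cl(A)  = {green,gold,teal,red}
∂A     = {green,gold,teal,red}

U open, U⊆A: {}. int(A) = ⋃ = {}
X∖A={green,blue}, int(X∖A)={blue}, hence cl(A)={green,gold,teal,red}
∂A: remove int from cl → {green,gold,teal,red}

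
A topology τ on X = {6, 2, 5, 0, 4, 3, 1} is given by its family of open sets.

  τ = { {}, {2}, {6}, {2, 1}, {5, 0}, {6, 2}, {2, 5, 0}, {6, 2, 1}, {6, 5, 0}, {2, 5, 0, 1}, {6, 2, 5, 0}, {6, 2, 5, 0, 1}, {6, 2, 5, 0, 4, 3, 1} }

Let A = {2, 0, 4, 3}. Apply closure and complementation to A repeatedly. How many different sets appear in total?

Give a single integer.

12

cl via duality: int({6, 5, 1}) = {6}, so X∖{6} = {2, 5, 0, 4, 3, 1}
Write k for closure, c for complement:
  1. A     = {2, 0, 4, 3}
  2. kA    = {2, 5, 0, 4, 3, 1}
  3. cA    = {6, 5, 1}
  4. ckA   = {6}
  5. kcA   = {6, 5, 0, 4, 3, 1}
  6. kckA  = {6, 4, 3}
  7. ckcA  = {2}
  8. ckckA = {2, 5, 0, 1}
  9. kckcA = {2, 4, 3, 1}
  10. ckckcA = {6, 5, 0}
  11. kckckcA = {6, 5, 0, 4, 3}
  12. ckckckcA = {2, 1}
applying k or c yields no new set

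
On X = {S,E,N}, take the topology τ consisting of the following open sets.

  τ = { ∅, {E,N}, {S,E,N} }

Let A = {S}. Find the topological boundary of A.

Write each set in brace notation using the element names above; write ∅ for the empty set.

{S}

opens ⊆ A: ∅; union → int = ∅
complement {E,N}; its interior {E,N}; cl(A) = X∖{E,N} = {S}
boundary = {S} ∖ ∅ = {S}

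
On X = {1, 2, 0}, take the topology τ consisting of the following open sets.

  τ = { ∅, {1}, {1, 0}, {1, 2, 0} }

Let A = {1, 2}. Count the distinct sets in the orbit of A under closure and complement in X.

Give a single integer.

closure: X∖int(X∖A) = X∖∅ = {1, 2, 0}
Let k=closure and c=complement:
  1. A     = {1, 2}
  2. kA    = {1, 2, 0}
  3. cA    = {0}
  4. ckA   = ∅
  5. kcA   = {2, 0}
  6. ckcA  = {1}
— saturated at 6

6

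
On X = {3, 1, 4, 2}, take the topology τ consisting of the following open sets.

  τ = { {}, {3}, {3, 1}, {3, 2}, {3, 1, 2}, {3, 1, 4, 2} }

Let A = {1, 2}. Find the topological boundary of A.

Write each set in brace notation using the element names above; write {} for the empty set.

{1, 4, 2}

open subsets of A: {}; so int(A) = {}
closure: X∖int(X∖A) = X∖{3} = {1, 4, 2}
∂A = {1, 4, 2} minus {} = {1, 4, 2}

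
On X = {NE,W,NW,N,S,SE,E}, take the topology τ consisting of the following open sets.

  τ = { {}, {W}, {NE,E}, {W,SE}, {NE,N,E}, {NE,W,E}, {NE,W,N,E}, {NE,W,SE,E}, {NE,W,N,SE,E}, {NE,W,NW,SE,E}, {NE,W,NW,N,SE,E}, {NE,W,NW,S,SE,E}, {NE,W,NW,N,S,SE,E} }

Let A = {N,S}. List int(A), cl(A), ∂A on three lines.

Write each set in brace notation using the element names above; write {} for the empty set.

int(A) = {}
cl(A)  = {N,S}
∂A     = {N,S}

open subsets of A: {}; so int(A) = {}
closure: X∖int(X∖A) = X∖{NE,W,NW,SE,E} = {N,S}
∂A = {N,S} minus {} = {N,S}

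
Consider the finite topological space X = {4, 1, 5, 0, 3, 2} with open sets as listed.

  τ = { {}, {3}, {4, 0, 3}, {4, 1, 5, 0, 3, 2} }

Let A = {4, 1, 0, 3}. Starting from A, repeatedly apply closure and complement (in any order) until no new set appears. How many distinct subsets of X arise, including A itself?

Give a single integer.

X∖A={5, 2}, int(X∖A)={}, hence cl(A)={4, 1, 5, 0, 3, 2}
Orbit (k=closure, c=complement):
  1. A     = {4, 1, 0, 3}
  2. kA    = {4, 1, 5, 0, 3, 2}
  3. cA    = {5, 2}
  4. ckA   = {}
  5. kcA   = {1, 5, 2}
  6. ckcA  = {4, 0, 3}
(closed under both — stop)

6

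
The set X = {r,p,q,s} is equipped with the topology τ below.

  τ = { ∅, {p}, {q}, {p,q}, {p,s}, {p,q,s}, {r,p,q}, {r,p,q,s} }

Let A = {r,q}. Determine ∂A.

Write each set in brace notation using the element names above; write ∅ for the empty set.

{r}

open subsets of A: ∅, {q}; so int(A) = {q}
closure: X∖int(X∖A) = X∖{p,s} = {r,q}
∂A = {r,q} minus {q} = {r}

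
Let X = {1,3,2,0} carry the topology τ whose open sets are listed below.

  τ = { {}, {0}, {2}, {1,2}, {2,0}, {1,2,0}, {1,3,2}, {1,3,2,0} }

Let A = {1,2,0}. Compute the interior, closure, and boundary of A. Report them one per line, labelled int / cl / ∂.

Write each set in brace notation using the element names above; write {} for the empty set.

U open, U⊆A: {}, {0}, {2}, {1,2}, {2,0}, {1,2,0}. int(A) = ⋃ = {1,2,0}
X∖A={3}, int(X∖A)={}, hence cl(A)={1,3,2,0}
∂A: remove int from cl → {3}

int(A) = {1,2,0}
cl(A)  = {1,3,2,0}
∂A     = {3}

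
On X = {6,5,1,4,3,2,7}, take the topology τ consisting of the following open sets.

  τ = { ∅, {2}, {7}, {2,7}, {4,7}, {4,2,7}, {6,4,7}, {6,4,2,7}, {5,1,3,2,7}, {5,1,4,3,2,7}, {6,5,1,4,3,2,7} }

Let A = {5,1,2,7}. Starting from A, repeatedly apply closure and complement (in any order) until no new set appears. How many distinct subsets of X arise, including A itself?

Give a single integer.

X∖A={6,4,3}, int(X∖A)=∅, hence cl(A)={6,5,1,4,3,2,7}
Orbit (k=closure, c=complement):
  1. A     = {5,1,2,7}
  2. kA    = {6,5,1,4,3,2,7}
  3. cA    = {6,4,3}
  4. ckA   = ∅
  5. kcA   = {6,5,1,4,3}
  6. ckcA  = {2,7}
(closed under both — stop)

6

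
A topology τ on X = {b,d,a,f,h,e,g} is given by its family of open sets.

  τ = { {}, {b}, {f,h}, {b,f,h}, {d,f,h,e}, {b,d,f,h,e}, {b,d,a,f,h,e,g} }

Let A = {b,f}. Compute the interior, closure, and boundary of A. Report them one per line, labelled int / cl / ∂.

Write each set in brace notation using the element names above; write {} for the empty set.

int(A) = {b}
cl(A)  = {b,d,a,f,h,e,g}
∂A     = {d,a,f,h,e,g}

open subsets of A: {}, {b}; so int(A) = {b}
closure: X∖int(X∖A) = X∖{} = {b,d,a,f,h,e,g}
∂A = {b,d,a,f,h,e,g} minus {b} = {d,a,f,h,e,g}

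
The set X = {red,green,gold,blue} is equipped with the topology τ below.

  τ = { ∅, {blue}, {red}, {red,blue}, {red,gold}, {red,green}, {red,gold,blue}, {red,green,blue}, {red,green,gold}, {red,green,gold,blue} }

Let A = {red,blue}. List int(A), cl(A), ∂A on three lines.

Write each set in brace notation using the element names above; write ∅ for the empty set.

open subsets of A: ∅, {red}, {blue}, {red,blue}; so int(A) = {red,blue}
closure: X∖int(X∖A) = X∖∅ = {red,green,gold,blue}
∂A = {red,green,gold,blue} minus {red,blue} = {green,gold}

int(A) = {red,blue}
cl(A)  = {red,green,gold,blue}
∂A     = {green,gold}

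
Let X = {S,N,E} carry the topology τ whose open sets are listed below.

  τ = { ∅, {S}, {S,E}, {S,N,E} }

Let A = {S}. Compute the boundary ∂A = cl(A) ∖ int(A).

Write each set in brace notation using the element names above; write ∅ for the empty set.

{N,E}

U open, U⊆A: ∅, {S}. int(A) = ⋃ = {S}
X∖A={N,E}, int(X∖A)=∅, hence cl(A)={S,N,E}
∂A: remove int from cl → {N,E}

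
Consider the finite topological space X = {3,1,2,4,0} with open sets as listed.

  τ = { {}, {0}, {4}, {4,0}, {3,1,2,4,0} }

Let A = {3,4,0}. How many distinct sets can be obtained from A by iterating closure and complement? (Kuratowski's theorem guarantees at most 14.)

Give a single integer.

closure: X∖int(X∖A) = X∖{} = {3,1,2,4,0}
Let k=closure and c=complement:
  1. A     = {3,4,0}
  2. kA    = {3,1,2,4,0}
  3. cA    = {1,2}
  4. ckA   = {}
  5. kcA   = {3,1,2}
  6. ckcA  = {4,0}
— saturated at 6

6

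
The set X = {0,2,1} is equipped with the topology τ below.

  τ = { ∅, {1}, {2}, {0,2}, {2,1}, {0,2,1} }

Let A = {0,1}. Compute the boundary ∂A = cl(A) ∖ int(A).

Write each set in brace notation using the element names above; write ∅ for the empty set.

opens ⊆ A: ∅, {1}; union → int = {1}
complement {2}; its interior {2}; cl(A) = X∖{2} = {0,1}
boundary = {0,1} ∖ {1} = {0}

{0}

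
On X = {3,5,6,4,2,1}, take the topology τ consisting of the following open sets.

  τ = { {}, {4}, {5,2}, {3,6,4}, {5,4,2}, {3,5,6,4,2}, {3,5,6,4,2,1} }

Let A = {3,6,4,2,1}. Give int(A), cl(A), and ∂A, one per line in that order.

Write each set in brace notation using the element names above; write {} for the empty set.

interior: largest open inside A is {3,6,4} (from {}, {4}, {3,6,4})
cl via duality: int({5}) = {}, so X∖{} = {3,5,6,4,2,1}
cl∖int = {5,2,1}

int(A) = {3,6,4}
cl(A)  = {3,5,6,4,2,1}
∂A     = {5,2,1}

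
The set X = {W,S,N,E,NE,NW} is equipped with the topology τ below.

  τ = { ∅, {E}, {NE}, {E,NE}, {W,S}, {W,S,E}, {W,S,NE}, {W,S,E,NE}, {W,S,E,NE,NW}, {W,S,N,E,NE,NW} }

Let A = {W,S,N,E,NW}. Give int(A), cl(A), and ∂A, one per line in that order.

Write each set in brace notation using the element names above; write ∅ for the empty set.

interior: largest open inside A is {W,S,E} (from ∅, {E}, {W,S}, {W,S,E})
cl via duality: int({NE}) = {NE}, so X∖{NE} = {W,S,N,E,NW}
cl∖int = {N,NW}

int(A) = {W,S,E}
cl(A)  = {W,S,N,E,NW}
∂A     = {N,NW}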